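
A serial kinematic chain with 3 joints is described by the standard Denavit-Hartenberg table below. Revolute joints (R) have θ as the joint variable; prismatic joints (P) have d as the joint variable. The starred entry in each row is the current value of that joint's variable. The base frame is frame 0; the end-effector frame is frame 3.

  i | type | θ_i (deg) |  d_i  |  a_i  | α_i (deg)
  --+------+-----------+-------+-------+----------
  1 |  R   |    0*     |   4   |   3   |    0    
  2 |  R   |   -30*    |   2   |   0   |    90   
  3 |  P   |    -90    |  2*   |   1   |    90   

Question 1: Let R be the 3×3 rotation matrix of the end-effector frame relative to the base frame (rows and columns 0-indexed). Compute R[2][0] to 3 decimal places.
-1.000

End-effector x-axis (col 0 of R) = (0.0000,-0.0000,-1.0000)
R[2][0] = -1.0000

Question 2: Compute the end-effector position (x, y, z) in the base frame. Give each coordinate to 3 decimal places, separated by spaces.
after link 1: o_1 = (3.0000, 0.0000, 4.0000)
after link 2: o_2 = (3.0000, 0.0000, 6.0000)
after link 3: o_3 = (2.0000, -1.7321, 5.0000)

2.000 -1.732 5.000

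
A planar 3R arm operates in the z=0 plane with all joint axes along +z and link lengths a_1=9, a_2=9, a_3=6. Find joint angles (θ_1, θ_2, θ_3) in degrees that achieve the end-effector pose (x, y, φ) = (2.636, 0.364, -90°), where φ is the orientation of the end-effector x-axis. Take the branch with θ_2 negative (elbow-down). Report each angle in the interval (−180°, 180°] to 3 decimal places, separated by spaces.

wrist centre = target − a_3·(cos φ, sin φ) = (2.6360, 6.3640)
cos θ_2 = (47.4490−9²−9²)/(2·9·9) = -0.7071; θ_2 = -134.9999° (elbow-down)
β = atan2(6.3640,2.6360) = 67.5004°; ψ = atan2(-6.3640,2.6361) = -67.4999°
θ_1 = β − ψ = 135.0004°
θ_3 = φ − θ_1 − θ_2 = -90.0005° (wrapped to (-180°,180°])

135.000 -135.000 -90.000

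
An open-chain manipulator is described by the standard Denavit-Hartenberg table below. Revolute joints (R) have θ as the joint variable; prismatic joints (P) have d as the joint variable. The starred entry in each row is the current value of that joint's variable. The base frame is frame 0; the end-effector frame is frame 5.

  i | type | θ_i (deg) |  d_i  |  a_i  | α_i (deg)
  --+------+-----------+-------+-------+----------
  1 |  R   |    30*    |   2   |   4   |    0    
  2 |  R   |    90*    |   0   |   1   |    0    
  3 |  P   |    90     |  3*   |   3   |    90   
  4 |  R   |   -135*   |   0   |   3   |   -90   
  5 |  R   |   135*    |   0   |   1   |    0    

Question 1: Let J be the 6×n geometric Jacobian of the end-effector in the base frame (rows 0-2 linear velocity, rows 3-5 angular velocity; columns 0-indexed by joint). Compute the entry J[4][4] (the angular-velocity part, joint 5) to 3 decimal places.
-0.354

axis z_4 = (-0.6124,-0.3536,-0.7071); lever o_n−o_4 = (-0.0795,-0.8624,0.5000)
cross product → J_v[:, 4] = (-0.7866,0.3624,0.5000)
J_ω[:, 4] = z_4
entry J[4][4] = -0.3536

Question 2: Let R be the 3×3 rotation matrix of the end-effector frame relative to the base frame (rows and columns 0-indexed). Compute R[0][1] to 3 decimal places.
-0.787

End-effector y-axis (col 1 of R) = (-0.7866,0.3624,0.5000)
R[0][1] = -0.7866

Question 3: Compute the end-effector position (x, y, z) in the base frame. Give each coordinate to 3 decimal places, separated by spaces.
2.124 1.564 3.379

after link 1: o_1 = (3.4641, 2.0000, 2.0000)
after link 2: o_2 = (2.9641, 2.8660, 2.0000)
after link 3: o_3 = (0.3660, 1.3660, 5.0000)
after link 4: o_4 = (2.2031, 2.4267, 2.8787)
after link 5: o_5 = (2.1237, 1.5643, 3.3787)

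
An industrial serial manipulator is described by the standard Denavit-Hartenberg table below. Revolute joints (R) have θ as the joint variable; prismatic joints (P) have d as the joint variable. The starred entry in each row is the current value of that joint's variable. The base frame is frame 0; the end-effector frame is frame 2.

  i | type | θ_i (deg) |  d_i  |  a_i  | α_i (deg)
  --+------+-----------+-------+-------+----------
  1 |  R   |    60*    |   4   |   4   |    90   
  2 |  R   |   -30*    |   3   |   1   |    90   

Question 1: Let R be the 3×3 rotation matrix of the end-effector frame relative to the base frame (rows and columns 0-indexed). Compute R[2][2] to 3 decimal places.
-0.866

End-effector z-axis (col 2 of R) = (-0.2500,-0.4330,-0.8660)
R[2][2] = -0.8660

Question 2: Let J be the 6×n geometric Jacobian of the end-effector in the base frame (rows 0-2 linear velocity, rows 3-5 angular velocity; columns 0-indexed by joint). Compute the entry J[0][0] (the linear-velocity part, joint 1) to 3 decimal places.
-2.714

axis z_0 = ẑ; lever o_n−o_0 = (5.0311,2.7141,3.5000)
cross product → J_v[:, 0] = (-2.7141,5.0311,0.0000)
J_ω[:, 0] = z_0
entry J[0][0] = -2.7141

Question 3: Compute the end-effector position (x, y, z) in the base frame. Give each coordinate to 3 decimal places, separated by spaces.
5.031 2.714 3.500

after link 1: o_1 = (2.0000, 3.4641, 4.0000)
after link 2: o_2 = (5.0311, 2.7141, 3.5000)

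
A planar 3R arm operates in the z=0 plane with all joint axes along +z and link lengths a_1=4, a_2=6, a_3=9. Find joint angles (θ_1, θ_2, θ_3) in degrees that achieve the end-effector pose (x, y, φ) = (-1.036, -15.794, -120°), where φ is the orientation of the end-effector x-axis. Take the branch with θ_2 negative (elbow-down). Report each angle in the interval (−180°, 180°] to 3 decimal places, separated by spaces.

wrist centre = target − a_3·(cos φ, sin φ) = (3.4640, -7.9998)
cos θ_2 = (75.9956−4²−6²)/(2·4·6) = 0.4999; θ_2 = -60.0060° (elbow-down)
β = atan2(-7.9998,3.4640) = -66.5868°; ψ = atan2(-5.1965,6.9995) = -36.5906°
θ_1 = β − ψ = -29.9962°
θ_3 = φ − θ_1 − θ_2 = -29.9978° (wrapped to (-180°,180°])

-29.996 -60.006 -29.998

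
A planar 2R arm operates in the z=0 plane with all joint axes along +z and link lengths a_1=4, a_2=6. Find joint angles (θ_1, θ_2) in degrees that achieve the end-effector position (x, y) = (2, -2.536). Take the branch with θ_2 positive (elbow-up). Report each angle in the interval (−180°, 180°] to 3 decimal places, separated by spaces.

cos θ_2 = (10.4313−4²−6²)/(2·4·6) = -0.8660; θ_2 = 149.9988° (elbow-up)
β = atan2(-2.5360,2.0000) = -51.7392°; ψ = atan2(3.0001,-1.1961) = 111.7362°
θ_1 = β − ψ = -163.4754°

-163.475 149.999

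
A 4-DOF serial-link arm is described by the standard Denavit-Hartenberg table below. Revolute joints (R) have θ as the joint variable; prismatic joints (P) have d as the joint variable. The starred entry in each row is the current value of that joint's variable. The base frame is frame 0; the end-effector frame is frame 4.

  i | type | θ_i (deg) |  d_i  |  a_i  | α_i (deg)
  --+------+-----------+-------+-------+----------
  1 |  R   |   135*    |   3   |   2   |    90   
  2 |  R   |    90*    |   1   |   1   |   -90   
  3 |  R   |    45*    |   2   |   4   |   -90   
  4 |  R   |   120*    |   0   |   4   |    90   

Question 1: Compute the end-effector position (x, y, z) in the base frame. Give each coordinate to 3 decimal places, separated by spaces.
-2.742 2.157 5.414

after link 1: o_1 = (-1.4142, 1.4142, 3.0000)
after link 2: o_2 = (-0.7071, 2.1213, 4.0000)
after link 3: o_3 = (-1.2929, -1.2929, 6.8284)
after link 4: o_4 = (-2.7424, 2.1566, 5.4142)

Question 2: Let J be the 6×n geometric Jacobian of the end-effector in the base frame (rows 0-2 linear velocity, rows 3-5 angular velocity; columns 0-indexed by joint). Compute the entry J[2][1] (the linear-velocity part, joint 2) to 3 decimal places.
1.464

axis z_1 = (0.7071,0.7071,0.0000); lever o_n−o_1 = (-1.3282,0.7424,2.4142)
cross product → J_v[:, 1] = (1.7071,-1.7071,1.4641)
J_ω[:, 1] = z_1
entry J[2][1] = 1.4641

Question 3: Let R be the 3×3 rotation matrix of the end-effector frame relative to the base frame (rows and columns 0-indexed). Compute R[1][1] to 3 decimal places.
End-effector y-axis (col 1 of R) = (-0.5000,-0.5000,-0.7071)
R[1][1] = -0.5000

-0.500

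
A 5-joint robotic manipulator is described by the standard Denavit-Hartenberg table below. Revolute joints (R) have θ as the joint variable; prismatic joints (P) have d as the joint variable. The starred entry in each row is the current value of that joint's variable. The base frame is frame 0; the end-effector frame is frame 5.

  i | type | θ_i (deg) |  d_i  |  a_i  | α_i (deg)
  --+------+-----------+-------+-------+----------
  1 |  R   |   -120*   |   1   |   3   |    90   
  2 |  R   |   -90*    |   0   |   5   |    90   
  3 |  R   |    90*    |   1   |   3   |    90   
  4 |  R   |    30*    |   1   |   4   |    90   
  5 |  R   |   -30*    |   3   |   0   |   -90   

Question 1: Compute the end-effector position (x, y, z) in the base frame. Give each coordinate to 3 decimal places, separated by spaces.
after link 1: o_1 = (-1.5000, -2.5981, 1.0000)
after link 2: o_2 = (-1.5000, -2.5981, -4.0000)
after link 3: o_3 = (-3.5981, -0.2321, -4.0000)
after link 4: o_4 = (-5.5981, 3.2321, -5.0000)
after link 5: o_5 = (-8.1962, 1.7321, -5.0000)

-8.196 1.732 -5.000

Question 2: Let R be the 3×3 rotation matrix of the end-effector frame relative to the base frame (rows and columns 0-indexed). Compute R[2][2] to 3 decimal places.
-0.866

End-effector z-axis (col 2 of R) = (-0.2500,0.4330,-0.8660)
R[2][2] = -0.8660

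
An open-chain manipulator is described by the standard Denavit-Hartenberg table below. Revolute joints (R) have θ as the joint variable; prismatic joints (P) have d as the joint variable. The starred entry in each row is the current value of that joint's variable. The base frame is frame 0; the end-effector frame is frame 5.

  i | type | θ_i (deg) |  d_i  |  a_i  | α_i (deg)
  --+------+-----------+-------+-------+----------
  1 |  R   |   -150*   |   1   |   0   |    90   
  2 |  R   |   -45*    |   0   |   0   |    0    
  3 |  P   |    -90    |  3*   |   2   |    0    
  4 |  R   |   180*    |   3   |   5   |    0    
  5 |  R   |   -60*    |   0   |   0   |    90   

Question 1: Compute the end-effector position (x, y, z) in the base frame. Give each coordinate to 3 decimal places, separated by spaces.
after link 1: o_1 = (0.0000, 0.0000, 1.0000)
after link 2: o_2 = (0.0000, 0.0000, 1.0000)
after link 3: o_3 = (-0.2753, 3.3052, -0.4142)
after link 4: o_4 = (-4.8371, 4.1355, 3.1213)
after link 5: o_5 = (-4.8371, 4.1355, 3.1213)

-4.837 4.135 3.121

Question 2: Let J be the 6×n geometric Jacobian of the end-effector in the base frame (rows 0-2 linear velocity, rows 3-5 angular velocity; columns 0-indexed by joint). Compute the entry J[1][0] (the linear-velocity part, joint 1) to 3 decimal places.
axis z_0 = ẑ; lever o_n−o_0 = (-4.8371,4.1355,3.1213)
cross product → J_v[:, 0] = (-4.1355,-4.8371,0.0000)
J_ω[:, 0] = z_0
entry J[1][0] = -4.8371

-4.837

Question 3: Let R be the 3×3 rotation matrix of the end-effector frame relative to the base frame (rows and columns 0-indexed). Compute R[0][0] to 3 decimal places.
End-effector x-axis (col 0 of R) = (-0.8365,-0.4830,-0.2588)
R[0][0] = -0.8365

-0.837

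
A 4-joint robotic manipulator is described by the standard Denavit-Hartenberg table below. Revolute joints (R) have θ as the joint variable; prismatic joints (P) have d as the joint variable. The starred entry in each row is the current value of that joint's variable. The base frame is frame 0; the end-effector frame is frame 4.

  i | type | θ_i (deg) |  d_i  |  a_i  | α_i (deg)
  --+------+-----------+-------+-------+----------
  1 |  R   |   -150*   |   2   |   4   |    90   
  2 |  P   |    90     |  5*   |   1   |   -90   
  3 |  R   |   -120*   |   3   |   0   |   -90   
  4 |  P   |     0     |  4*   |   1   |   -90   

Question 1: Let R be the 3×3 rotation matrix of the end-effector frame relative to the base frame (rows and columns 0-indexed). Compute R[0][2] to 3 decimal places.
-0.866

End-effector z-axis (col 2 of R) = (-0.8660,-0.5000,0.0000)
R[0][2] = -0.8660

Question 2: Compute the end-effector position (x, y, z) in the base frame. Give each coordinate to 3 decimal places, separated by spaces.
-4.799 6.312 5.964

after link 1: o_1 = (-3.4641, -2.0000, 2.0000)
after link 2: o_2 = (-5.9641, 2.3301, 3.0000)
after link 3: o_3 = (-3.3660, 3.8301, 3.0000)
after link 4: o_4 = (-4.7990, 6.3122, 5.9641)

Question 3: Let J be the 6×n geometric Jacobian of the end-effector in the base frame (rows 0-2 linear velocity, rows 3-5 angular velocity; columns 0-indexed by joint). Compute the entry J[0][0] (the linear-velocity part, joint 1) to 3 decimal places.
-6.312

axis z_0 = ẑ; lever o_n−o_0 = (-4.7990,6.3122,5.9641)
cross product → J_v[:, 0] = (-6.3122,-4.7990,0.0000)
J_ω[:, 0] = z_0
entry J[0][0] = -6.3122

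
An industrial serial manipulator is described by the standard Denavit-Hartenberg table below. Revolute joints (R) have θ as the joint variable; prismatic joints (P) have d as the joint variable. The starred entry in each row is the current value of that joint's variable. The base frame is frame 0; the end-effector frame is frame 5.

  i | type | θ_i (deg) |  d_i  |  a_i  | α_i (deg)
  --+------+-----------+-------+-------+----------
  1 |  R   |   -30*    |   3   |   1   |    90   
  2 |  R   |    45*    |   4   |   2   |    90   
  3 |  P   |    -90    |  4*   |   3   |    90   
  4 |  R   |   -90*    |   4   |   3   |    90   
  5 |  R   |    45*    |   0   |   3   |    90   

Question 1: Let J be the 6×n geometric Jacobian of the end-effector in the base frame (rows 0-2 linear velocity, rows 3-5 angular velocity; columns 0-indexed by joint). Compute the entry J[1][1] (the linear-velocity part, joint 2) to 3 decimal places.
axis z_1 = (-0.5000,-0.8660,0.0000); lever o_n−o_1 = (-3.7104,0.9875,-2.1213)
cross product → J_v[:, 1] = (1.8371,-1.0607,-3.7071)
J_ω[:, 1] = z_1
entry J[1][1] = -1.0607

-1.061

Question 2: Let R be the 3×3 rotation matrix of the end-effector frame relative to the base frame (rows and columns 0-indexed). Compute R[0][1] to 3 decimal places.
-0.500

End-effector y-axis (col 1 of R) = (-0.5000,-0.8660,0.0000)
R[0][1] = -0.5000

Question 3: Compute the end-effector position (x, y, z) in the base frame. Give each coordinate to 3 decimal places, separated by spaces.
after link 1: o_1 = (0.8660, -0.5000, 3.0000)
after link 2: o_2 = (0.0908, -4.6712, 4.4142)
after link 3: o_3 = (4.0403, -3.4873, 1.5858)
after link 4: o_4 = (-0.2463, -1.0125, 0.8787)
after link 5: o_5 = (-2.8444, 0.4875, 0.8787)

-2.844 0.488 0.879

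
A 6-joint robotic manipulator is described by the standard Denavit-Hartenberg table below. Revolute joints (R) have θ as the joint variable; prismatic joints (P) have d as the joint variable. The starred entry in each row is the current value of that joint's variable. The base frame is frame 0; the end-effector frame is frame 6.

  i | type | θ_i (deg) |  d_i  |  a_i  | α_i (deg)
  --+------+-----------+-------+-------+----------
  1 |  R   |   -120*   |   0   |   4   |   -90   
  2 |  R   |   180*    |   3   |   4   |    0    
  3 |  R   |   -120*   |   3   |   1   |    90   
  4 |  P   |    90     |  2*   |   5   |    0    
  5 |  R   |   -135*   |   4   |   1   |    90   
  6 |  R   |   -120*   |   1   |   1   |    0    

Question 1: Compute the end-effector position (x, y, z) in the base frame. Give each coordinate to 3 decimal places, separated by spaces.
6.223 -9.100 2.007

after link 1: o_1 = (-2.0000, -3.4641, 0.0000)
after link 2: o_2 = (2.5981, -1.5000, -0.0000)
after link 3: o_3 = (4.9462, -3.4330, -0.8660)
after link 4: o_4 = (8.4103, -7.4330, 0.1340)
after link 5: o_5 = (5.8891, -10.3856, 1.5216)
after link 6: o_6 = (6.2230, -9.1001, 2.0071)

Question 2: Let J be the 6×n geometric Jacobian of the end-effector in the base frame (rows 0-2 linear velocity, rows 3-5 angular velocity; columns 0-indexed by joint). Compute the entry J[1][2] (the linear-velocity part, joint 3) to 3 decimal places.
-1.738

axis z_2 = (0.8660,-0.5000,0.0000); lever o_n−o_2 = (3.6250,-7.6001,2.0071)
cross product → J_v[:, 2] = (-1.0036,-1.7382,-4.7694)
J_ω[:, 2] = z_2
entry J[1][2] = -1.7382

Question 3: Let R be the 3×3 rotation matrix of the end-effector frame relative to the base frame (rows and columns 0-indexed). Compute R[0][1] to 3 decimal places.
-0.467

End-effector y-axis (col 1 of R) = (-0.4669,0.4160,-0.7803)
R[0][1] = -0.4669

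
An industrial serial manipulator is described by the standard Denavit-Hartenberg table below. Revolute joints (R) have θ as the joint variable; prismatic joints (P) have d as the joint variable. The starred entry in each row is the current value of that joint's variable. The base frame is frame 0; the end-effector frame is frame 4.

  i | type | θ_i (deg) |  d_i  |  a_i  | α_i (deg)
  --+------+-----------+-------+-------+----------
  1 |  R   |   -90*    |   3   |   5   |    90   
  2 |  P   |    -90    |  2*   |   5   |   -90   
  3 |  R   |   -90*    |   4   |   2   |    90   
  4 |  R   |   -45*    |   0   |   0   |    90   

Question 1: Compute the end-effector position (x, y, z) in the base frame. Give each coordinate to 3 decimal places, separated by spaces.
-4.000 -9.000 -2.000

after link 1: o_1 = (0.0000, -5.0000, 3.0000)
after link 2: o_2 = (-2.0000, -5.0000, -2.0000)
after link 3: o_3 = (-4.0000, -9.0000, -2.0000)
after link 4: o_4 = (-4.0000, -9.0000, -2.0000)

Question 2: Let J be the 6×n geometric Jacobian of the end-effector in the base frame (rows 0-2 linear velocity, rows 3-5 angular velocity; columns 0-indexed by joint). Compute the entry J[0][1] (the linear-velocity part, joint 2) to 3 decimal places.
-1.000

prismatic axis z_1 = (-1.0000,-0.0000,0.0000)
J_v[:, 1] = z_1; J_ω[:, 1] = (0,0,0)
entry J[0][1] = -1.0000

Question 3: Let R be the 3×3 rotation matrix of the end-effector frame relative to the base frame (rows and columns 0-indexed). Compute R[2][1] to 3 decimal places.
End-effector y-axis (col 1 of R) = (-0.0000,-0.0000,1.0000)
R[2][1] = 1.0000

1.000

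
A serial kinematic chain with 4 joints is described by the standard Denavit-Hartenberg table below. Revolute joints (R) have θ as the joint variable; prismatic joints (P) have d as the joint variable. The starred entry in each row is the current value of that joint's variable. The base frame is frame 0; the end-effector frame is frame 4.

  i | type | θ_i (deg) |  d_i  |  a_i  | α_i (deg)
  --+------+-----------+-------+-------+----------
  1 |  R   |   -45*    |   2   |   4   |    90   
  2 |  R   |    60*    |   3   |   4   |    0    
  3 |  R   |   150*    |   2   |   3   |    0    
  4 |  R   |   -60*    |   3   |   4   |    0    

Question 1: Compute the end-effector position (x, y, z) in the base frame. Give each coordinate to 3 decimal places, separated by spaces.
after link 1: o_1 = (2.8284, -2.8284, 2.0000)
after link 2: o_2 = (2.1213, -6.3640, 5.4641)
after link 3: o_3 = (-1.1300, -5.9411, 3.9641)
after link 4: o_4 = (-5.7008, -5.6129, 5.9641)

-5.701 -5.613 5.964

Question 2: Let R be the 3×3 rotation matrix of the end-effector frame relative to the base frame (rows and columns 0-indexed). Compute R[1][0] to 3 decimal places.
0.612

End-effector x-axis (col 0 of R) = (-0.6124,0.6124,0.5000)
R[1][0] = 0.6124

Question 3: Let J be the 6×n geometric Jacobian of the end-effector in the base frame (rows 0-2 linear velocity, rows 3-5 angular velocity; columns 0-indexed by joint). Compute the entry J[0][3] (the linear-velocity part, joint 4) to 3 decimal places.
-1.414

axis z_3 = (-0.7071,-0.7071,0.0000); lever o_n−o_3 = (-4.5708,0.3282,2.0000)
cross product → J_v[:, 3] = (-1.4142,1.4142,-3.4641)
J_ω[:, 3] = z_3
entry J[0][3] = -1.4142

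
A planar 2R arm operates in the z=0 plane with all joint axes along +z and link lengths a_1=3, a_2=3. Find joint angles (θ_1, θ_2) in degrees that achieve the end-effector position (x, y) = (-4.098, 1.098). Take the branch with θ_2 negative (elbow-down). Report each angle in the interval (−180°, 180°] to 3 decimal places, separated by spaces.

cos θ_2 = (17.9992−3²−3²)/(2·3·3) = -0.0000; θ_2 = -90.0025° (elbow-down)
β = atan2(1.0980,-4.0980) = 165.0007°; ψ = atan2(-3.0000,2.9999) = -45.0013°
θ_1 = β − ψ = 210.0020°

-149.998 -90.003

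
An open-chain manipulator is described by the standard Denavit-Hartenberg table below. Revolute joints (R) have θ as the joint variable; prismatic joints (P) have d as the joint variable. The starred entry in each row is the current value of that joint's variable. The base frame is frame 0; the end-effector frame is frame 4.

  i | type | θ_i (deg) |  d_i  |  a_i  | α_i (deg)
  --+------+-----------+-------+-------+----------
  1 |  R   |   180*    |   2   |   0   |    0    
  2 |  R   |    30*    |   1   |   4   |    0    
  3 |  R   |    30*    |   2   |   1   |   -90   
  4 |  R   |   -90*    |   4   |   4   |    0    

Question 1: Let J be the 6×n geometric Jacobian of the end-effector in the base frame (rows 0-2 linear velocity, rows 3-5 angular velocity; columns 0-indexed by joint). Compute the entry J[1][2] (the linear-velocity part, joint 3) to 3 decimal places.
2.964

axis z_2 = (0.0000,0.0000,1.0000); lever o_n−o_2 = (2.9641,-2.8660,6.0000)
cross product → J_v[:, 2] = (2.8660,2.9641,-0.0000)
J_ω[:, 2] = z_2
entry J[1][2] = 2.9641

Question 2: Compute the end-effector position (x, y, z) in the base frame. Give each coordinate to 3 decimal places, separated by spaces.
-0.500 -4.866 9.000

after link 1: o_1 = (0.0000, 0.0000, 2.0000)
after link 2: o_2 = (-3.4641, -2.0000, 3.0000)
after link 3: o_3 = (-3.9641, -2.8660, 5.0000)
after link 4: o_4 = (-0.5000, -4.8660, 9.0000)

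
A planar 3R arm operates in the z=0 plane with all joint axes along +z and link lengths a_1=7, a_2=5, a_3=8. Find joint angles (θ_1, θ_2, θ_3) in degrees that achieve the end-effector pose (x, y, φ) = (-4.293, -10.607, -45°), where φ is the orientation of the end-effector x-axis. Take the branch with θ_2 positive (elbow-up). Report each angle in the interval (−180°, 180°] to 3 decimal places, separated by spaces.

wrist centre = target − a_3·(cos φ, sin φ) = (-9.9499, -4.9501)
cos θ_2 = (123.5035−7²−5²)/(2·7·5) = 0.7072; θ_2 = 44.9930° (elbow-up)
β = atan2(-4.9501,-9.9499) = -153.5492°; ψ = atan2(3.5351,10.5360) = 18.5480°
θ_1 = β − ψ = -172.0972°
θ_3 = φ − θ_1 − θ_2 = 82.1042° (wrapped to (-180°,180°])

-172.097 44.993 82.104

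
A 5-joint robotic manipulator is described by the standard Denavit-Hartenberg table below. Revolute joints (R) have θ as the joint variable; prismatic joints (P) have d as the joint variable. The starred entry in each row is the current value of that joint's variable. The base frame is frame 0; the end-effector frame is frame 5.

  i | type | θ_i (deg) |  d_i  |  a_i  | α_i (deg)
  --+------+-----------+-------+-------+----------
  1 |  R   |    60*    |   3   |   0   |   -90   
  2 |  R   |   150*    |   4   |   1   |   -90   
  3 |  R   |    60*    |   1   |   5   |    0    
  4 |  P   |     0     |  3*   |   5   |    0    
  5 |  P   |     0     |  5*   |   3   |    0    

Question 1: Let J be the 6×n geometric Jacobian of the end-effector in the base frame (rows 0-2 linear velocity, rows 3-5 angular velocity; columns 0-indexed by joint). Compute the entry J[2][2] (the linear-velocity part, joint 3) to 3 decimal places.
axis z_2 = (-0.2500,-0.4330,0.8660); lever o_n−o_2 = (4.6854,-14.4013,4.5442)
cross product → J_v[:, 2] = (10.5042,5.1937,5.6292)
J_ω[:, 2] = z_2
entry J[2][2] = 5.6292

5.629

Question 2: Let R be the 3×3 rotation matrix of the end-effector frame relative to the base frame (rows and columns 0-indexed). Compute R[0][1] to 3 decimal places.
0.808

End-effector y-axis (col 1 of R) = (0.8080,0.3995,0.4330)
R[0][1] = 0.8080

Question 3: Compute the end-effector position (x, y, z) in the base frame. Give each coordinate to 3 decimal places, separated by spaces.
after link 1: o_1 = (0.0000, 0.0000, 3.0000)
after link 2: o_2 = (-3.8971, 1.2500, 2.5000)
after link 3: o_3 = (-1.4796, -3.2231, 2.1160)
after link 4: o_4 = (0.4378, -8.5622, 3.4641)
after link 5: o_5 = (0.7883, -13.1513, 7.0442)

0.788 -13.151 7.044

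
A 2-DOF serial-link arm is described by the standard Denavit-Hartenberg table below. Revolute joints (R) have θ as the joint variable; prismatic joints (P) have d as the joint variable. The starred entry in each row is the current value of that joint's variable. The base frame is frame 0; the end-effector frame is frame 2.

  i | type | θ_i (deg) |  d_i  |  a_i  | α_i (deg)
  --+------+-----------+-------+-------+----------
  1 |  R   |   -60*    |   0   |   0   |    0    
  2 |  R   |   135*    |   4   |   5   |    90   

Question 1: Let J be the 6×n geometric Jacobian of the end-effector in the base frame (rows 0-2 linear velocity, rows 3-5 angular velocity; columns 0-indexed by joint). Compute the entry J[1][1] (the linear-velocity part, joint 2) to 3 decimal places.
1.294

axis z_1 = (0.0000,0.0000,1.0000); lever o_n−o_1 = (1.2941,4.8296,4.0000)
cross product → J_v[:, 1] = (-4.8296,1.2941,0.0000)
J_ω[:, 1] = z_1
entry J[1][1] = 1.2941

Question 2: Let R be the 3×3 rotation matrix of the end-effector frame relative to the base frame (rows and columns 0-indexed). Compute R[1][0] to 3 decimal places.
End-effector x-axis (col 0 of R) = (0.2588,0.9659,0.0000)
R[1][0] = 0.9659

0.966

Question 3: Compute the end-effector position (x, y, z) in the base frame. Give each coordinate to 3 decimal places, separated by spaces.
after link 1: o_1 = (0.0000, 0.0000, 0.0000)
after link 2: o_2 = (1.2941, 4.8296, 4.0000)

1.294 4.830 4.000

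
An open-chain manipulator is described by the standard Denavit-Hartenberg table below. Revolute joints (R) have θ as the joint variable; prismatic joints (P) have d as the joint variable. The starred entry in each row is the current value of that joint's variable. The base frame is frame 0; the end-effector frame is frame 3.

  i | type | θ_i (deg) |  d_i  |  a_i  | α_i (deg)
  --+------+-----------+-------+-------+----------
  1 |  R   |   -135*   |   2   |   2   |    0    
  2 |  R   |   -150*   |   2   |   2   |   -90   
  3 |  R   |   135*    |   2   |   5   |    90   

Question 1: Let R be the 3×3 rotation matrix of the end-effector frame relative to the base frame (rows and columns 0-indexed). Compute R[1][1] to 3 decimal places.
End-effector y-axis (col 1 of R) = (-0.9659,0.2588,0.0000)
R[1][1] = 0.2588

0.259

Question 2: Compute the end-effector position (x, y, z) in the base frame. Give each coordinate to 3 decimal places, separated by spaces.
after link 1: o_1 = (-1.4142, -1.4142, 2.0000)
after link 2: o_2 = (-0.8966, 0.5176, 4.0000)
after link 3: o_3 = (-3.7435, -2.3798, 0.4645)

-3.743 -2.380 0.464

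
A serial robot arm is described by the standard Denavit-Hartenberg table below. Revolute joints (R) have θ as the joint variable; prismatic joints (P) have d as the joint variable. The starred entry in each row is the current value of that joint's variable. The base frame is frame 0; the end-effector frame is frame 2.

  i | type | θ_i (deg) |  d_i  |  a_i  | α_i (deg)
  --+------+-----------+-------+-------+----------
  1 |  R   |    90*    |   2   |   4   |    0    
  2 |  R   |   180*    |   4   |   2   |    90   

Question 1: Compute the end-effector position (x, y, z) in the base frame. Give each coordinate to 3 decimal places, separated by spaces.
after link 1: o_1 = (0.0000, 4.0000, 2.0000)
after link 2: o_2 = (-0.0000, 2.0000, 6.0000)

-0.000 2.000 6.000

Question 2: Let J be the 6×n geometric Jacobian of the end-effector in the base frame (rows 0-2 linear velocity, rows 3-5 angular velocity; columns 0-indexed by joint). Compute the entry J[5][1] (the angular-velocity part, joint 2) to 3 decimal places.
1.000

axis z_1 = (0.0000,0.0000,1.0000); lever o_n−o_1 = (-0.0000,-2.0000,4.0000)
cross product → J_v[:, 1] = (2.0000,-0.0000,0.0000)
J_ω[:, 1] = z_1
entry J[5][1] = 1.0000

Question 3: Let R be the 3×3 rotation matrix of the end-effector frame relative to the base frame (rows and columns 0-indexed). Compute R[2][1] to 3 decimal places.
End-effector y-axis (col 1 of R) = (0.0000,-0.0000,1.0000)
R[2][1] = 1.0000

1.000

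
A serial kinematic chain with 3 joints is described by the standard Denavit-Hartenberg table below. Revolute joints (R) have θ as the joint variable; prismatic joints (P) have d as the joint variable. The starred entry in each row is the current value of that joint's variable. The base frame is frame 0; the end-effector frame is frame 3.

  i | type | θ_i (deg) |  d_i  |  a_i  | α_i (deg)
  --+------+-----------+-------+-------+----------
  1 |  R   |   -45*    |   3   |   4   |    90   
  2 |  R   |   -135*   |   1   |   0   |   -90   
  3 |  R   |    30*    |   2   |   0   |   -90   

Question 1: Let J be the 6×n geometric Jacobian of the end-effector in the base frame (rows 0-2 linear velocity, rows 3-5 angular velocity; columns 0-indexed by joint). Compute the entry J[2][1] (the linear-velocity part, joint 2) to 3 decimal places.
axis z_1 = (-0.7071,-0.7071,0.0000); lever o_n−o_1 = (0.2929,-1.7071,-1.4142)
cross product → J_v[:, 1] = (1.0000,-1.0000,1.4142)
J_ω[:, 1] = z_1
entry J[2][1] = 1.4142

1.414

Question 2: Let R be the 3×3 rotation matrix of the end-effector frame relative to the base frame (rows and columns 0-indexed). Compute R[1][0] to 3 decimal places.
End-effector x-axis (col 0 of R) = (-0.0795,0.7866,-0.6124)
R[1][0] = 0.7866

0.787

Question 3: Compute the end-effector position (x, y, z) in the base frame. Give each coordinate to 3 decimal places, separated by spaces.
3.121 -4.536 1.586

after link 1: o_1 = (2.8284, -2.8284, 3.0000)
after link 2: o_2 = (2.1213, -3.5355, 3.0000)
after link 3: o_3 = (3.1213, -4.5355, 1.5858)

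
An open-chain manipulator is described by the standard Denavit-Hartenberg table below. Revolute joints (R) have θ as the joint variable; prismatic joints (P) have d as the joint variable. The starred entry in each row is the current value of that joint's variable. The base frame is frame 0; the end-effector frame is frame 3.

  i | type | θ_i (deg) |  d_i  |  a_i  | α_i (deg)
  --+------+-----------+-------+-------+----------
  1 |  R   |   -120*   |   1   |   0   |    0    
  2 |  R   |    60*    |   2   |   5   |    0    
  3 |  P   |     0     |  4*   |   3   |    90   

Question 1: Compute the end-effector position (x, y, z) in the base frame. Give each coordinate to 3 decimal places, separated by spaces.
after link 1: o_1 = (0.0000, 0.0000, 1.0000)
after link 2: o_2 = (2.5000, -4.3301, 3.0000)
after link 3: o_3 = (4.0000, -6.9282, 7.0000)

4.000 -6.928 7.000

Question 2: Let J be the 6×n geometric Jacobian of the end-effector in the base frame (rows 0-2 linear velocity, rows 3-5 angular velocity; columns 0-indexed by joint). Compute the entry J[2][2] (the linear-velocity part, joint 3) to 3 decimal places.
1.000

prismatic axis z_2 = (0.0000,0.0000,1.0000)
J_v[:, 2] = z_2; J_ω[:, 2] = (0,0,0)
entry J[2][2] = 1.0000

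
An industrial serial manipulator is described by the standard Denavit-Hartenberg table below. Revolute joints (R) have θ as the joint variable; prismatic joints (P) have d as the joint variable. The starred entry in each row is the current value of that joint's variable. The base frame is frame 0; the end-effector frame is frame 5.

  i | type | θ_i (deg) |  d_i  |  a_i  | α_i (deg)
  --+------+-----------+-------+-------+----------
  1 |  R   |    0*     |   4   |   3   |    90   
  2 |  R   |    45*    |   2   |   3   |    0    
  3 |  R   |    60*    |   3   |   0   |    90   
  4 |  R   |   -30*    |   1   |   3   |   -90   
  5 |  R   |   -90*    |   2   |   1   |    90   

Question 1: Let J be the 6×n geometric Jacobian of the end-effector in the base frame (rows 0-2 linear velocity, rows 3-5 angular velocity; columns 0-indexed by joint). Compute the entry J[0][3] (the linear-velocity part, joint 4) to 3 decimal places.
0.060

axis z_3 = (0.9659,-0.0000,0.2588); lever o_n−o_3 = (1.0006,-0.2321,3.9931)
cross product → J_v[:, 3] = (0.0601,-3.5981,-0.2241)
J_ω[:, 3] = z_3
entry J[0][3] = 0.0601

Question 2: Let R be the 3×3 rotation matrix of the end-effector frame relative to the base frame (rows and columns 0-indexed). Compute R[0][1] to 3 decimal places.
-0.129

End-effector y-axis (col 1 of R) = (-0.1294,-0.8660,0.4830)
R[0][1] = -0.1294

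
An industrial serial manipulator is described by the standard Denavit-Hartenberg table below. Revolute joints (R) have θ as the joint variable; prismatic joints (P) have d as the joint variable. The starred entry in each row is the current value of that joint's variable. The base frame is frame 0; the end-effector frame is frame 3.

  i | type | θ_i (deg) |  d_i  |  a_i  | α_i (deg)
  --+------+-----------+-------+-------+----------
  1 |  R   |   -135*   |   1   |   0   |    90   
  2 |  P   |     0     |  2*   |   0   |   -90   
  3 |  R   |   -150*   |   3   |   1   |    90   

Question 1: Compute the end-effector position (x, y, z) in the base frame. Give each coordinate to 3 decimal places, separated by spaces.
-1.155 2.380 4.000

after link 1: o_1 = (0.0000, 0.0000, 1.0000)
after link 2: o_2 = (-1.4142, 1.4142, 1.0000)
after link 3: o_3 = (-1.1554, 2.3801, 4.0000)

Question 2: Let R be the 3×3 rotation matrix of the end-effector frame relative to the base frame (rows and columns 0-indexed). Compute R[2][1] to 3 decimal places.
1.000

End-effector y-axis (col 1 of R) = (-0.0000,0.0000,1.0000)
R[2][1] = 1.0000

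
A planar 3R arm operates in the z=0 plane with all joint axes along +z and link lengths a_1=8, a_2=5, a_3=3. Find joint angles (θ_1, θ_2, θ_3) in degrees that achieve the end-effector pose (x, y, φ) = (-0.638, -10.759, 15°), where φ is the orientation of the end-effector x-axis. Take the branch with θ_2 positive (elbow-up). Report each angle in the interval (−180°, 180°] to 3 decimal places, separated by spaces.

wrist centre = target − a_3·(cos φ, sin φ) = (-3.5358, -11.5355)
cos θ_2 = (145.5685−8²−5²)/(2·8·5) = 0.7071; θ_2 = 45.0000° (elbow-up)
β = atan2(-11.5355,-3.5358) = -107.0410°; ψ = atan2(3.5355,11.5355) = 17.0398°
θ_1 = β − ψ = -124.0809°
θ_3 = φ − θ_1 − θ_2 = 94.0808° (wrapped to (-180°,180°])

-124.081 45.000 94.081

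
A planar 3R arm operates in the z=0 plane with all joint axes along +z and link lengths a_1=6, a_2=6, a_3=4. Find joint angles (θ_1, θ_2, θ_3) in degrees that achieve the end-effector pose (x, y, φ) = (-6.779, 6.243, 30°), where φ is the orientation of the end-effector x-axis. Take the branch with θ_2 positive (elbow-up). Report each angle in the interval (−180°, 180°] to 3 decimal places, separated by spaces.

wrist centre = target − a_3·(cos φ, sin φ) = (-10.2431, 4.2430)
cos θ_2 = (122.9242−6²−6²)/(2·6·6) = 0.7073; θ_2 = 44.9859° (elbow-up)
β = atan2(4.2430,-10.2431) = 157.4992°; ψ = atan2(4.2416,10.2437) = 22.4930°
θ_1 = β − ψ = 135.0062°
θ_3 = φ − θ_1 − θ_2 = -149.9922° (wrapped to (-180°,180°])

135.006 44.986 -149.992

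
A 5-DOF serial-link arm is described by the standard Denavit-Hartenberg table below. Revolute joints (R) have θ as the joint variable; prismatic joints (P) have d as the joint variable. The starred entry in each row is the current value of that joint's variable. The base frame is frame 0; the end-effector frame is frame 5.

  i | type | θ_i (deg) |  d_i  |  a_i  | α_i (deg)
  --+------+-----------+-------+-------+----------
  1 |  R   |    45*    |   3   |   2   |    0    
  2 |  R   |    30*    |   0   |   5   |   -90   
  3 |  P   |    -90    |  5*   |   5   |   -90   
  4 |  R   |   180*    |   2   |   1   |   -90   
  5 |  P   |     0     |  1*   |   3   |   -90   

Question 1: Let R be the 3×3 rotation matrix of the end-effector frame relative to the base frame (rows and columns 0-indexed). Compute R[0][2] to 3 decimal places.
End-effector z-axis (col 2 of R) = (-0.2588,-0.9659,0.0000)
R[0][2] = -0.2588

-0.259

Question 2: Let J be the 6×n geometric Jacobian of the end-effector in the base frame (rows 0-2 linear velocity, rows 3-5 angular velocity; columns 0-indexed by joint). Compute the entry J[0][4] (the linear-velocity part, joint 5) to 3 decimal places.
prismatic axis z_4 = (-0.9659,0.2588,-0.0000)
J_v[:, 4] = z_4; J_ω[:, 4] = (0,0,0)
entry J[0][4] = -0.9659

-0.966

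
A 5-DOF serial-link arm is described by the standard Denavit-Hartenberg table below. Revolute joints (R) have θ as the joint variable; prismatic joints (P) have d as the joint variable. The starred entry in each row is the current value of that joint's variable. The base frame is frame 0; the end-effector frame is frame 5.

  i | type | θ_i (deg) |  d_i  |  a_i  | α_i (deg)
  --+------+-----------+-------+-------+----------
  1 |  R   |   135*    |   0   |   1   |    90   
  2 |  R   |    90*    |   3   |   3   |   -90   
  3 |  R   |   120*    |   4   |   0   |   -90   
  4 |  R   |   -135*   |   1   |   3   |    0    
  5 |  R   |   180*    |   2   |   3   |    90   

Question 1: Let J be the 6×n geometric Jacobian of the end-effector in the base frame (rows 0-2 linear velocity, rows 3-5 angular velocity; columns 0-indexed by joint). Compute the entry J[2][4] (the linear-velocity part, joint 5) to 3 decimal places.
axis z_4 = (0.3536,0.3536,-0.8660); lever o_n−o_4 = (-2.0919,0.9081,-2.7927)
cross product → J_v[:, 4] = (-0.2010,2.7990,1.0607)
J_ω[:, 4] = z_4
entry J[2][4] = 1.0607

1.061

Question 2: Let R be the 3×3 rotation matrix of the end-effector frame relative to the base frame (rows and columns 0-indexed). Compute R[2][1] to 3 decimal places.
-0.866

End-effector y-axis (col 1 of R) = (0.3536,0.3536,-0.8660)
R[2][1] = -0.8660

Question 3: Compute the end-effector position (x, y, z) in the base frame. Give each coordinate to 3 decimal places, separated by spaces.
after link 1: o_1 = (-0.7071, 0.7071, 0.0000)
after link 2: o_2 = (1.4142, 2.8284, 3.0000)
after link 3: o_3 = (4.2426, -0.0000, 3.0000)
after link 4: o_4 = (7.3952, 0.1526, 3.1946)
after link 5: o_5 = (5.3033, 1.0607, 0.4019)

5.303 1.061 0.402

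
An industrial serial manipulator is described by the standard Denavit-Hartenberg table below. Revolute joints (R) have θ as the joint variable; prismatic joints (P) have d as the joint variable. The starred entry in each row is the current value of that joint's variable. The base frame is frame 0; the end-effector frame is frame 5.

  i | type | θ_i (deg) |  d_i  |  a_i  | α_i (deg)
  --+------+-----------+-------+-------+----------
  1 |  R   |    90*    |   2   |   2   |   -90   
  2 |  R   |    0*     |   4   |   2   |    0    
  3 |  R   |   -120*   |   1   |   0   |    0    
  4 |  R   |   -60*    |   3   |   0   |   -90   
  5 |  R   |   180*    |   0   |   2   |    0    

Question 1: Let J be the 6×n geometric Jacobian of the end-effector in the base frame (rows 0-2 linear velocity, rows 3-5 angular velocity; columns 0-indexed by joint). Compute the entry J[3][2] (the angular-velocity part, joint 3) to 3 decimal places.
axis z_2 = (-1.0000,0.0000,0.0000); lever o_n−o_2 = (-4.0000,2.0000,-0.0000)
cross product → J_v[:, 2] = (-0.0000,-0.0000,-2.0000)
J_ω[:, 2] = z_2
entry J[3][2] = -1.0000

-1.000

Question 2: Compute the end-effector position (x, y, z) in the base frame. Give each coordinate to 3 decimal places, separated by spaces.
after link 1: o_1 = (0.0000, 2.0000, 2.0000)
after link 2: o_2 = (-4.0000, 4.0000, 2.0000)
after link 3: o_3 = (-5.0000, 4.0000, 2.0000)
after link 4: o_4 = (-8.0000, 4.0000, 2.0000)
after link 5: o_5 = (-8.0000, 6.0000, 2.0000)

-8.000 6.000 2.000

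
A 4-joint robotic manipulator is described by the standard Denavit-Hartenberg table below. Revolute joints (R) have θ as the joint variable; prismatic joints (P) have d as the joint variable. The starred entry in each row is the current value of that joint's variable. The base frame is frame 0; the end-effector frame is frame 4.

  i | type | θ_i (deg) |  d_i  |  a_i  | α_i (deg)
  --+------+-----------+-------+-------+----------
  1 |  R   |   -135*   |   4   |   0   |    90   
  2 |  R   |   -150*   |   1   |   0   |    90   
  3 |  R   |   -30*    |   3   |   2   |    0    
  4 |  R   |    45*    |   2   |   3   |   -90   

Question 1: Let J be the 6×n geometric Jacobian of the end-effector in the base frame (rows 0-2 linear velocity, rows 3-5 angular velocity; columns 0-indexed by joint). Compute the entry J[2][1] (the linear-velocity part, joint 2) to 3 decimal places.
axis z_1 = (-0.7071,0.7071,0.0000); lever o_n−o_1 = (4.0539,5.1520,2.0152)
cross product → J_v[:, 1] = (1.4250,1.4250,-6.5095)
J_ω[:, 1] = z_1
entry J[2][1] = -6.5095

-6.510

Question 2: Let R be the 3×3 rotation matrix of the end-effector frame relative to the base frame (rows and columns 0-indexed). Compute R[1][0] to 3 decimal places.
End-effector x-axis (col 0 of R) = (0.4085,0.7745,-0.4830)
R[1][0] = 0.7745

0.775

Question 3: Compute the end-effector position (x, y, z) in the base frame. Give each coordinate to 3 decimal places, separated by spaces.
4.054 5.152 6.015

after link 1: o_1 = (0.0000, 0.0000, 4.0000)
after link 2: o_2 = (-0.7071, 0.7071, 4.0000)
after link 3: o_3 = (2.1213, 2.1213, 5.7321)
after link 4: o_4 = (4.0539, 5.1520, 6.0152)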